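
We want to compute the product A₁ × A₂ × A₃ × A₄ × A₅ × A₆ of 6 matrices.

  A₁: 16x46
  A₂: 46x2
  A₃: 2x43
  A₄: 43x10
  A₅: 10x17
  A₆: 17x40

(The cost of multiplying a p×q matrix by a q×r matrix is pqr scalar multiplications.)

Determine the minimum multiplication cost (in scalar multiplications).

Adjacent pairs: A₁A₂ = 16·46·2 = 1472; A₂A₃ = 46·2·43 = 3956; A₃A₄ = 2·43·10 = 860; A₄A₅ = 43·10·17 = 7310; A₅A₆ = 10·17·40 = 6800.
Length 3: A₁..A₃: k=1: 0+3956+16·46·43=35604; k=2: 1472+0+16·2·43=2848 → min 2848 | A₂..A₄: k=2: 0+860+46·2·10=1780; k=3: 3956+0+46·43·10=23736 → min 1780 | A₃..A₅: k=3: 0+7310+2·43·17=8772; k=4: 860+0+2·10·17=1200 → min 1200 | A₄..A₆: k=4: 0+6800+43·10·40=24000; k=5: 7310+0+43·17·40=36550 → min 24000.
Length 4: A₁..A₄: k=1: 0+1780+16·46·10=9140; k=2: 1472+860+16·2·10=2652; k=3: 2848+0+16·43·10=9728 → min 2652 | A₂..A₅: k=2: 0+1200+46·2·17=2764; k=3: 3956+7310+46·43·17=44892; k=4: 1780+0+46·10·17=9600 → min 2764 | A₃..A₆: k=3: 0+24000+2·43·40=27440; k=4: 860+6800+2·10·40=8460; k=5: 1200+0+2·17·40=2560 → min 2560.
Length 5: A₁..A₅: k=1: 0+2764+16·46·17=15276; k=2: 1472+1200+16·2·17=3216; k=3: 2848+7310+16·43·17=21854; k=4: 2652+0+16·10·17=5372 → min 3216 | A₂..A₆: k=2: 0+2560+46·2·40=6240; k=3: 3956+24000+46·43·40=107076; k=4: 1780+6800+46·10·40=26980; k=5: 2764+0+46·17·40=34044 → min 6240.
Length 6: A₁..A₆: k=1: 0+6240+16·46·40=35680; k=2: 1472+2560+16·2·40=5312; k=3: 2848+24000+16·43·40=54368; k=4: 2652+6800+16·10·40=15852; k=5: 3216+0+16·17·40=14096 → min 5312.
Optimal order: ((A₁ × A₂) × (((A₃ × A₄) × A₅) × A₆)) with cost 5312.

5312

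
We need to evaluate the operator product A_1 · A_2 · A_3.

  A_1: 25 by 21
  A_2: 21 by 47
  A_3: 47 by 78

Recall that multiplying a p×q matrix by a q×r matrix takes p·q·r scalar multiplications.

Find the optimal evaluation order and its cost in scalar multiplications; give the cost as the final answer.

116325

(A_1 · (A_2 · A_3)): cost 117936.
((A_1 · A_2) · A_3): cost 116325.
Optimal: ((A_1 · A_2) · A_3) with cost 116325.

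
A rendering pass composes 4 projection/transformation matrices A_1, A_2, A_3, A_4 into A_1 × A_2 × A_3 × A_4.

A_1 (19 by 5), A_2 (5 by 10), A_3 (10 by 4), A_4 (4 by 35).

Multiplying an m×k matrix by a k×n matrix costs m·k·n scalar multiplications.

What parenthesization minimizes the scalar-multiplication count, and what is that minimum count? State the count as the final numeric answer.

3240

Adjacent pairs: A_1A_2 = 19·5·10 = 950; A_2A_3 = 5·10·4 = 200; A_3A_4 = 10·4·35 = 1400.
Length 3: A_1..A_3: k=1: 0+200+19·5·4=580; k=2: 950+0+19·10·4=1710 → min 580 | A_2..A_4: k=2: 0+1400+5·10·35=3150; k=3: 200+0+5·4·35=900 → min 900.
Length 4: A_1..A_4: k=1: 0+900+19·5·35=4225; k=2: 950+1400+19·10·35=9000; k=3: 580+0+19·4·35=3240 → min 3240.
Optimal parenthesization: ((A_1 × (A_2 × A_3)) × A_4) with cost 3240.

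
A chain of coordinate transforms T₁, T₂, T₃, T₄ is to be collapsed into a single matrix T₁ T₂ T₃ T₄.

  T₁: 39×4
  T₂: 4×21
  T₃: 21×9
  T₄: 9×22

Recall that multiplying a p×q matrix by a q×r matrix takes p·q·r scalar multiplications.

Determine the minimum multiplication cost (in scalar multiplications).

4980

Adjacent pairs: T₁T₂ = 39·4·21 = 3276; T₂T₃ = 4·21·9 = 756; T₃T₄ = 21·9·22 = 4158.
Length 3: T₁..T₃: k=1: 0+756+39·4·9=2160; k=2: 3276+0+39·21·9=10647 → min 2160 | T₂..T₄: k=2: 0+4158+4·21·22=6006; k=3: 756+0+4·9·22=1548 → min 1548.
Length 4: T₁..T₄: k=1: 0+1548+39·4·22=4980; k=2: 3276+4158+39·21·22=25452; k=3: 2160+0+39·9·22=9882 → min 4980.
Optimal order: (T₁ ((T₂ T₃) T₄)) with cost 4980.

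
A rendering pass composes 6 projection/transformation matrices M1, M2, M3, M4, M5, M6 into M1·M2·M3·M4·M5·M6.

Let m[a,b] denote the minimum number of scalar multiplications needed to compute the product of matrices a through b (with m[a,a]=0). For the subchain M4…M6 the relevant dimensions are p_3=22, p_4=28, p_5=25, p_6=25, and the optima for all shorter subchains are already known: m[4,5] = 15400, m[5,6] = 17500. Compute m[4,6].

29150

m[4,6] = min over k∈[4,5] of m[4,k]+m[k+1,6]+p_{3}·p_k·p_{6}.
k=4: 0 + 17500 + 22·28·25 = 32900; k=5: 15400 + 0 + 22·25·25 = 29150.
Minimum: 29150 at k=5.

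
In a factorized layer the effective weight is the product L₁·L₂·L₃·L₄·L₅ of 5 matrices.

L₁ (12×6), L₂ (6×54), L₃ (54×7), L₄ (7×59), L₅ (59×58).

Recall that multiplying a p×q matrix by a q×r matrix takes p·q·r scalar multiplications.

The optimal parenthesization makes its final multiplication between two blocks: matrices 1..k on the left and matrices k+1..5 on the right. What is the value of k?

Adjacent pairs: L₁L₂ = 12·6·54 = 3888; L₂L₃ = 6·54·7 = 2268; L₃L₄ = 54·7·59 = 22302; L₄L₅ = 7·59·58 = 23954.
Length 3: L₁..L₃: k=1: 0+2268+12·6·7=2772; k=2: 3888+0+12·54·7=8424 → min 2772 | L₂..L₄: k=2: 0+22302+6·54·59=41418; k=3: 2268+0+6·7·59=4746 → min 4746 | L₃..L₅: k=3: 0+23954+54·7·58=45878; k=4: 22302+0+54·59·58=207090 → min 45878.
Length 4: L₁..L₄: k=1: 0+4746+12·6·59=8994; k=2: 3888+22302+12·54·59=64422; k=3: 2772+0+12·7·59=7728 → min 7728 | L₂..L₅: k=2: 0+45878+6·54·58=64670; k=3: 2268+23954+6·7·58=28658; k=4: 4746+0+6·59·58=25278 → min 25278.
Top-level splits: k=1: (L₁..L₁)·(L₂..L₅) → 0+25278+12·6·58 = 29454; k=2: (L₁..L₂)·(L₃..L₅) → 3888+45878+12·54·58 = 87350; k=3: (L₁..L₃)·(L₄..L₅) → 2772+23954+12·7·58 = 31598; k=4: (L₁..L₄)·(L₅..L₅) → 7728+0+12·59·58 = 48792.
Best split is after L₁, i.e. k = 1.

1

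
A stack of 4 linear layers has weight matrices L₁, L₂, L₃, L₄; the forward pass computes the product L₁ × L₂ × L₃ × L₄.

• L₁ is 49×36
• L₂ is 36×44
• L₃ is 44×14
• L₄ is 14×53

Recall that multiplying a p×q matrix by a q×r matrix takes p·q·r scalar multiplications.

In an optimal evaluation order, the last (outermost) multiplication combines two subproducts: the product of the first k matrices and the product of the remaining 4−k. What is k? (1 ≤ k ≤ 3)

3

Adjacent pairs: L₁L₂ = 49·36·44 = 77616; L₂L₃ = 36·44·14 = 22176; L₃L₄ = 44·14·53 = 32648.
Length 3: L₁..L₃: k=1: 0+22176+49·36·14=46872; k=2: 77616+0+49·44·14=107800 → min 46872 | L₂..L₄: k=2: 0+32648+36·44·53=116600; k=3: 22176+0+36·14·53=48888 → min 48888.
Top-level splits: k=1: (L₁..L₁)·(L₂..L₄) → 0+48888+49·36·53 = 142380; k=2: (L₁..L₂)·(L₃..L₄) → 77616+32648+49·44·53 = 224532; k=3: (L₁..L₃)·(L₄..L₄) → 46872+0+49·14·53 = 83230.
Best split is after L₃, i.e. k = 3.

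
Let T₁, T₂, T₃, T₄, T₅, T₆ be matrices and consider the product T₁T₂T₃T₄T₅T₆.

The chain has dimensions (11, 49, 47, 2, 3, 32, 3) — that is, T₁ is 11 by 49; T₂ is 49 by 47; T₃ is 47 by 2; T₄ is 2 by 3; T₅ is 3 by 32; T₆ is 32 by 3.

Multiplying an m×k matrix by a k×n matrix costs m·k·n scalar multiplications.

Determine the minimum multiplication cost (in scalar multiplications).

Adjacent pairs: T₁T₂ = 11·49·47 = 25333; T₂T₃ = 49·47·2 = 4606; T₃T₄ = 47·2·3 = 282; T₄T₅ = 2·3·32 = 192; T₅T₆ = 3·32·3 = 288.
Length 3: T₁..T₃: k=1: 0+4606+11·49·2=5684; k=2: 25333+0+11·47·2=26367 → min 5684 | T₂..T₄: k=2: 0+282+49·47·3=7191; k=3: 4606+0+49·2·3=4900 → min 4900 | T₃..T₅: k=3: 0+192+47·2·32=3200; k=4: 282+0+47·3·32=4794 → min 3200 | T₄..T₆: k=4: 0+288+2·3·3=306; k=5: 192+0+2·32·3=384 → min 306.
Length 4: T₁..T₄: k=1: 0+4900+11·49·3=6517; k=2: 25333+282+11·47·3=27166; k=3: 5684+0+11·2·3=5750 → min 5750 | T₂..T₅: k=2: 0+3200+49·47·32=76896; k=3: 4606+192+49·2·32=7934; k=4: 4900+0+49·3·32=9604 → min 7934 | T₃..T₆: k=3: 0+306+47·2·3=588; k=4: 282+288+47·3·3=993; k=5: 3200+0+47·32·3=7712 → min 588.
Length 5: T₁..T₅: k=1: 0+7934+11·49·32=25182; k=2: 25333+3200+11·47·32=45077; k=3: 5684+192+11·2·32=6580; k=4: 5750+0+11·3·32=6806 → min 6580 | T₂..T₆: k=2: 0+588+49·47·3=7497; k=3: 4606+306+49·2·3=5206; k=4: 4900+288+49·3·3=5629; k=5: 7934+0+49·32·3=12638 → min 5206.
Length 6: T₁..T₆: k=1: 0+5206+11·49·3=6823; k=2: 25333+588+11·47·3=27472; k=3: 5684+306+11·2·3=6056; k=4: 5750+288+11·3·3=6137; k=5: 6580+0+11·32·3=7636 → min 6056.
Optimal order: ((T₁(T₂T₃))(T₄(T₅T₆))) with cost 6056.

6056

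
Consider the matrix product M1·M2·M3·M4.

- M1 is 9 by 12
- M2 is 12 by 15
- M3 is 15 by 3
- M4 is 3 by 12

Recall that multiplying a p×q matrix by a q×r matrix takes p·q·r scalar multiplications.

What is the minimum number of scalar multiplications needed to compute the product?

Adjacent pairs: M1M2 = 9·12·15 = 1620; M2M3 = 12·15·3 = 540; M3M4 = 15·3·12 = 540.
Length 3: M1..M3: k=1: 0+540+9·12·3=864; k=2: 1620+0+9·15·3=2025 → min 864 | M2..M4: k=2: 0+540+12·15·12=2700; k=3: 540+0+12·3·12=972 → min 972.
Length 4: M1..M4: k=1: 0+972+9·12·12=2268; k=2: 1620+540+9·15·12=3780; k=3: 864+0+9·3·12=1188 → min 1188.
Optimal order: ((M1·(M2·M3))·M4) with cost 1188.

1188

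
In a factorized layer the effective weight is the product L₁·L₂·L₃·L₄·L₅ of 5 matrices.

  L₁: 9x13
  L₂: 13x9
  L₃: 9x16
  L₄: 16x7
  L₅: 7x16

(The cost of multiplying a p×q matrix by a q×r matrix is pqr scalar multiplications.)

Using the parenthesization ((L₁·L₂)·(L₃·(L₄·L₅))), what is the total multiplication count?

(L₁·L₂): 9×13 by 13×9 → 9×9, cost 9·13·9 = 1053
(L₄·L₅): 16×7 by 7×16 → 16×16, cost 16·7·16 = 1792
(L₃·(L₄·L₅)): 9×16 by 16×16 → 9×16, cost 9·16·16 = 2304; cumulative 4096
((L₁·L₂)·(L₃·(L₄·L₅))): 9×9 by 9×16 → 9×16, cost 9·9·16 = 1296; cumulative 6445
Total: 6445 scalar multiplications.

6445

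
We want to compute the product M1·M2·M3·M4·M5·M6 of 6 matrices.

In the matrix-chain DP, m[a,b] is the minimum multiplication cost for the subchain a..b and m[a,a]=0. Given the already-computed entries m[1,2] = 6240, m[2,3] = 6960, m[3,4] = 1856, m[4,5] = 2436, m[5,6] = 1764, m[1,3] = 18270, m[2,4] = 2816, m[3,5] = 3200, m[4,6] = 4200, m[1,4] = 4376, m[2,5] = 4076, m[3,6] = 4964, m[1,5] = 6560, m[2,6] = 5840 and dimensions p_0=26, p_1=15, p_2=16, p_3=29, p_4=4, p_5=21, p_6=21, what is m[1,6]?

8324

m[1,6] = min over k∈[1,5] of m[1,k]+m[k+1,6]+p_{0}·p_k·p_{6}.
k=1: 0 + 5840 + 26·15·21 = 14030; k=2: 6240 + 4964 + 26·16·21 = 19940; k=3: 18270 + 4200 + 26·29·21 = 38304; k=4: 4376 + 1764 + 26·4·21 = 8324; k=5: 6560 + 0 + 26·21·21 = 18026.
Minimum: 8324 at k=4.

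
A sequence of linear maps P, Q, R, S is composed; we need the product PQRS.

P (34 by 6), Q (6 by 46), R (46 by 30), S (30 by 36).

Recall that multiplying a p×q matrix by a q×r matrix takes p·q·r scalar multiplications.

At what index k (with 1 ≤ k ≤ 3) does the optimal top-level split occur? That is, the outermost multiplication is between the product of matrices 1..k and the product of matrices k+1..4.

1

Adjacent pairs: PQ = 34·6·46 = 9384; QR = 6·46·30 = 8280; RS = 46·30·36 = 49680.
Length 3: P..R: k=1: 0+8280+34·6·30=14400; k=2: 9384+0+34·46·30=56304 → min 14400 | Q..S: k=2: 0+49680+6·46·36=59616; k=3: 8280+0+6·30·36=14760 → min 14760.
Top-level splits: k=1: (P..P)·(Q..S) → 0+14760+34·6·36 = 22104; k=2: (P..Q)·(R..S) → 9384+49680+34·46·36 = 115368; k=3: (P..R)·(S..S) → 14400+0+34·30·36 = 51120.
Best split is after P, i.e. k = 1.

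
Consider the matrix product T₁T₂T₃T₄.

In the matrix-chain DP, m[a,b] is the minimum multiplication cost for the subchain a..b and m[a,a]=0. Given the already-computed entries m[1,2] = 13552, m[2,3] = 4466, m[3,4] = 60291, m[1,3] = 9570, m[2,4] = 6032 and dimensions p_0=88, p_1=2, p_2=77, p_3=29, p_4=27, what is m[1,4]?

10784

m[1,4] = min over k∈[1,3] of m[1,k]+m[k+1,4]+p_{0}·p_k·p_{4}.
k=1: 0 + 6032 + 88·2·27 = 10784; k=2: 13552 + 60291 + 88·77·27 = 256795; k=3: 9570 + 0 + 88·29·27 = 78474.
Minimum: 10784 at k=1.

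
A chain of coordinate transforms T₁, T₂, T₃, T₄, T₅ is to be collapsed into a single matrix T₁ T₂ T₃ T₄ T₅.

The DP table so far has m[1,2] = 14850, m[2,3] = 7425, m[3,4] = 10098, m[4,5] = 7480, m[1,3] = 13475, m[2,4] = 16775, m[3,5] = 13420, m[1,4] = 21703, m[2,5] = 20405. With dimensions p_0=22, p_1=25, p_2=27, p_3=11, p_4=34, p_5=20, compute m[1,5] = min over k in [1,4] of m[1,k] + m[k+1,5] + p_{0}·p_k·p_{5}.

m[1,5] = min over k∈[1,4] of m[1,k]+m[k+1,5]+p_{0}·p_k·p_{5}.
k=1: 0 + 20405 + 22·25·20 = 31405; k=2: 14850 + 13420 + 22·27·20 = 40150; k=3: 13475 + 7480 + 22·11·20 = 25795; k=4: 21703 + 0 + 22·34·20 = 36663.
Minimum: 25795 at k=3.

25795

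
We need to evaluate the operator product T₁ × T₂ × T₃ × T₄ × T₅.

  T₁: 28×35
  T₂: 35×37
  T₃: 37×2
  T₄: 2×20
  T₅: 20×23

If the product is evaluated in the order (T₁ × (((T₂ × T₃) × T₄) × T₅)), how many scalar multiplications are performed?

42630

(T₂ × T₃): 35×37 by 37×2 → 35×2, cost 35·37·2 = 2590
((T₂ × T₃) × T₄): 35×2 by 2×20 → 35×20, cost 35·2·20 = 1400; cumulative 3990
(((T₂ × T₃) × T₄) × T₅): 35×20 by 20×23 → 35×23, cost 35·20·23 = 16100; cumulative 20090
(T₁ × (((T₂ × T₃) × T₄) × T₅)): 28×35 by 35×23 → 28×23, cost 28·35·23 = 22540; cumulative 42630
Total: 42630 scalar multiplications.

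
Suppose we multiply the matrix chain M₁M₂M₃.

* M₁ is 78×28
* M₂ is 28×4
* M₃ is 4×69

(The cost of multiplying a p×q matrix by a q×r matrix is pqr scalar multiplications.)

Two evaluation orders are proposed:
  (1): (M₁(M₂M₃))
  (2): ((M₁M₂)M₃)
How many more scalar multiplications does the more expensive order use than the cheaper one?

Order (1) = (M₁(M₂M₃)): (M₂M₃): 28×4 by 4×69 → 28×69, cost 28·4·69 = 7728; (M₁(M₂M₃)): 78×28 by 28×69 → 78×69, cost 78·28·69 = 150696; cumulative 158424. Total 158424.
Order (2) = ((M₁M₂)M₃): (M₁M₂): 78×28 by 28×4 → 78×4, cost 78·28·4 = 8736; ((M₁M₂)M₃): 78×4 by 4×69 → 78×69, cost 78·4·69 = 21528; cumulative 30264. Total 30264.
Difference: |158424 − 30264| = 128160.

128160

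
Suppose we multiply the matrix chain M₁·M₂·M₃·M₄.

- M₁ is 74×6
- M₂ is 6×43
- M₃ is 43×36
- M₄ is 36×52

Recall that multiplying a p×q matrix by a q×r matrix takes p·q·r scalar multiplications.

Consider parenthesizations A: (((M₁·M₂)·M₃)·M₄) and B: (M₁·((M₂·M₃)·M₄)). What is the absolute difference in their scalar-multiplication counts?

Order A = (((M₁·M₂)·M₃)·M₄): (M₁·M₂): 74×6 by 6×43 → 74×43, cost 74·6·43 = 19092; ((M₁·M₂)·M₃): 74×43 by 43×36 → 74×36, cost 74·43·36 = 114552; cumulative 133644; (((M₁·M₂)·M₃)·M₄): 74×36 by 36×52 → 74×52, cost 74·36·52 = 138528; cumulative 272172. Total 272172.
Order B = (M₁·((M₂·M₃)·M₄)): (M₂·M₃): 6×43 by 43×36 → 6×36, cost 6·43·36 = 9288; ((M₂·M₃)·M₄): 6×36 by 36×52 → 6×52, cost 6·36·52 = 11232; cumulative 20520; (M₁·((M₂·M₃)·M₄)): 74×6 by 6×52 → 74×52, cost 74·6·52 = 23088; cumulative 43608. Total 43608.
Difference: |272172 − 43608| = 228564.

228564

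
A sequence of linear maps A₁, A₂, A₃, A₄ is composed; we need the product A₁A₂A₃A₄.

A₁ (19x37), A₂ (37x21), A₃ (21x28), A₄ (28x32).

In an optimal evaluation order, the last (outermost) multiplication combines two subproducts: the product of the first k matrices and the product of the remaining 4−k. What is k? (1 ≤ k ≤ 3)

3

Adjacent pairs: A₁A₂ = 19·37·21 = 14763; A₂A₃ = 37·21·28 = 21756; A₃A₄ = 21·28·32 = 18816.
Length 3: A₁..A₃: k=1: 0+21756+19·37·28=41440; k=2: 14763+0+19·21·28=25935 → min 25935 | A₂..A₄: k=2: 0+18816+37·21·32=43680; k=3: 21756+0+37·28·32=54908 → min 43680.
Top-level splits: k=1: (A₁..A₁)·(A₂..A₄) → 0+43680+19·37·32 = 66176; k=2: (A₁..A₂)·(A₃..A₄) → 14763+18816+19·21·32 = 46347; k=3: (A₁..A₃)·(A₄..A₄) → 25935+0+19·28·32 = 42959.
Best split is after A₃, i.e. k = 3.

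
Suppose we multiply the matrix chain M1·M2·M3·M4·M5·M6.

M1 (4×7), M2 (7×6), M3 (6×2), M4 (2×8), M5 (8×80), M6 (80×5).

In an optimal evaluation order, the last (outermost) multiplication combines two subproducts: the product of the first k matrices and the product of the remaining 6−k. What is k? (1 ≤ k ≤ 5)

Adjacent pairs: M1M2 = 4·7·6 = 168; M2M3 = 7·6·2 = 84; M3M4 = 6·2·8 = 96; M4M5 = 2·8·80 = 1280; M5M6 = 8·80·5 = 3200.
Length 3: M1..M3: k=1: 0+84+4·7·2=140; k=2: 168+0+4·6·2=216 → min 140 | M2..M4: k=2: 0+96+7·6·8=432; k=3: 84+0+7·2·8=196 → min 196 | M3..M5: k=3: 0+1280+6·2·80=2240; k=4: 96+0+6·8·80=3936 → min 2240 | M4..M6: k=4: 0+3200+2·8·5=3280; k=5: 1280+0+2·80·5=2080 → min 2080.
Length 4: M1..M4: k=1: 0+196+4·7·8=420; k=2: 168+96+4·6·8=456; k=3: 140+0+4·2·8=204 → min 204 | M2..M5: k=2: 0+2240+7·6·80=5600; k=3: 84+1280+7·2·80=2484; k=4: 196+0+7·8·80=4676 → min 2484 | M3..M6: k=3: 0+2080+6·2·5=2140; k=4: 96+3200+6·8·5=3536; k=5: 2240+0+6·80·5=4640 → min 2140.
Length 5: M1..M5: k=1: 0+2484+4·7·80=4724; k=2: 168+2240+4·6·80=4328; k=3: 140+1280+4·2·80=2060; k=4: 204+0+4·8·80=2764 → min 2060 | M2..M6: k=2: 0+2140+7·6·5=2350; k=3: 84+2080+7·2·5=2234; k=4: 196+3200+7·8·5=3676; k=5: 2484+0+7·80·5=5284 → min 2234.
Top-level splits: k=1: (M1..M1)·(M2..M6) → 0+2234+4·7·5 = 2374; k=2: (M1..M2)·(M3..M6) → 168+2140+4·6·5 = 2428; k=3: (M1..M3)·(M4..M6) → 140+2080+4·2·5 = 2260; k=4: (M1..M4)·(M5..M6) → 204+3200+4·8·5 = 3564; k=5: (M1..M5)·(M6..M6) → 2060+0+4·80·5 = 3660.
Best split is after M3, i.e. k = 3.

3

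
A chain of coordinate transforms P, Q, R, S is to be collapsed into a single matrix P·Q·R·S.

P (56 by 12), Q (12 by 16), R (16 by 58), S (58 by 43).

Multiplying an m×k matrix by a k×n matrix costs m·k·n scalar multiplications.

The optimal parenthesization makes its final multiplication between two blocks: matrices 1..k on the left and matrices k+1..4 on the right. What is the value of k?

Adjacent pairs: PQ = 56·12·16 = 10752; QR = 12·16·58 = 11136; RS = 16·58·43 = 39904.
Length 3: P..R: k=1: 0+11136+56·12·58=50112; k=2: 10752+0+56·16·58=62720 → min 50112 | Q..S: k=2: 0+39904+12·16·43=48160; k=3: 11136+0+12·58·43=41064 → min 41064.
Top-level splits: k=1: (P..P)·(Q..S) → 0+41064+56·12·43 = 69960; k=2: (P..Q)·(R..S) → 10752+39904+56·16·43 = 89184; k=3: (P..R)·(S..S) → 50112+0+56·58·43 = 189776.
Best split is after P, i.e. k = 1.

1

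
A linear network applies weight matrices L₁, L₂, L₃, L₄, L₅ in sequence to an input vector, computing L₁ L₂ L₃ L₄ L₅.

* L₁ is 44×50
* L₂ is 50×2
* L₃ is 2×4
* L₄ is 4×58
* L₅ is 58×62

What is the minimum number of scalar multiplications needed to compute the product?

17512

Adjacent pairs: L₁L₂ = 44·50·2 = 4400; L₂L₃ = 50·2·4 = 400; L₃L₄ = 2·4·58 = 464; L₄L₅ = 4·58·62 = 14384.
Length 3: L₁..L₃: k=1: 0+400+44·50·4=9200; k=2: 4400+0+44·2·4=4752 → min 4752 | L₂..L₄: k=2: 0+464+50·2·58=6264; k=3: 400+0+50·4·58=12000 → min 6264 | L₃..L₅: k=3: 0+14384+2·4·62=14880; k=4: 464+0+2·58·62=7656 → min 7656.
Length 4: L₁..L₄: k=1: 0+6264+44·50·58=133864; k=2: 4400+464+44·2·58=9968; k=3: 4752+0+44·4·58=14960 → min 9968 | L₂..L₅: k=2: 0+7656+50·2·62=13856; k=3: 400+14384+50·4·62=27184; k=4: 6264+0+50·58·62=186064 → min 13856.
Length 5: L₁..L₅: k=1: 0+13856+44·50·62=150256; k=2: 4400+7656+44·2·62=17512; k=3: 4752+14384+44·4·62=30048; k=4: 9968+0+44·58·62=168192 → min 17512.
Optimal order: ((L₁ L₂) ((L₃ L₄) L₅)) with cost 17512.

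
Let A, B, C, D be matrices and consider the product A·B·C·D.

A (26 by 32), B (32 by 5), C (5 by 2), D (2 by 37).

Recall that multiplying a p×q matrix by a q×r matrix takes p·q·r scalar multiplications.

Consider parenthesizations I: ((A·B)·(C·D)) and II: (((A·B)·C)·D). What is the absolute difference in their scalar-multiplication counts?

Order I = ((A·B)·(C·D)): (A·B): 26×32 by 32×5 → 26×5, cost 26·32·5 = 4160; (C·D): 5×2 by 2×37 → 5×37, cost 5·2·37 = 370; ((A·B)·(C·D)): 26×5 by 5×37 → 26×37, cost 26·5·37 = 4810; cumulative 9340. Total 9340.
Order II = (((A·B)·C)·D): (A·B): 26×32 by 32×5 → 26×5, cost 26·32·5 = 4160; ((A·B)·C): 26×5 by 5×2 → 26×2, cost 26·5·2 = 260; cumulative 4420; (((A·B)·C)·D): 26×2 by 2×37 → 26×37, cost 26·2·37 = 1924; cumulative 6344. Total 6344.
Difference: |9340 − 6344| = 2996.

2996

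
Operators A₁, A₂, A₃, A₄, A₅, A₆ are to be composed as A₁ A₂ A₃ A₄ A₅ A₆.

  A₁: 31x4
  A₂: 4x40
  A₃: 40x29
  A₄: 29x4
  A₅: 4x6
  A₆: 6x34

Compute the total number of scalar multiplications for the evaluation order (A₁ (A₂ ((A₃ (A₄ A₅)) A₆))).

25472

(A₄ A₅): 29×4 by 4×6 → 29×6, cost 29·4·6 = 696
(A₃ (A₄ A₅)): 40×29 by 29×6 → 40×6, cost 40·29·6 = 6960; cumulative 7656
((A₃ (A₄ A₅)) A₆): 40×6 by 6×34 → 40×34, cost 40·6·34 = 8160; cumulative 15816
(A₂ ((A₃ (A₄ A₅)) A₆)): 4×40 by 40×34 → 4×34, cost 4·40·34 = 5440; cumulative 21256
(A₁ (A₂ ((A₃ (A₄ A₅)) A₆))): 31×4 by 4×34 → 31×34, cost 31·4·34 = 4216; cumulative 25472
Total: 25472 scalar multiplications.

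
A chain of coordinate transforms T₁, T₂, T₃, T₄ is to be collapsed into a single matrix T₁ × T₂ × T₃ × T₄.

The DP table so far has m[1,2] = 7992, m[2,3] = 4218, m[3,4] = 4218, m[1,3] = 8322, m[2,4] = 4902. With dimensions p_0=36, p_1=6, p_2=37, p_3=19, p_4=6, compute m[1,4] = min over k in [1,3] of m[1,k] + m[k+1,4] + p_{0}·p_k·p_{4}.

m[1,4] = min over k∈[1,3] of m[1,k]+m[k+1,4]+p_{0}·p_k·p_{4}.
k=1: 0 + 4902 + 36·6·6 = 6198; k=2: 7992 + 4218 + 36·37·6 = 20202; k=3: 8322 + 0 + 36·19·6 = 12426.
Minimum: 6198 at k=1.

6198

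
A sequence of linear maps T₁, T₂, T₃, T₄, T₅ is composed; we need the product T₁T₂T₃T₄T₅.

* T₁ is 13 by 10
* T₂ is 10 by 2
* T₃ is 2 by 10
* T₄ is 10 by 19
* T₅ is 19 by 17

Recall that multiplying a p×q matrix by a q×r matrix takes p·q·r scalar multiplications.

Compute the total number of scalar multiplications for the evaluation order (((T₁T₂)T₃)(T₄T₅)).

5960

(T₁T₂): 13×10 by 10×2 → 13×2, cost 13·10·2 = 260
((T₁T₂)T₃): 13×2 by 2×10 → 13×10, cost 13·2·10 = 260; cumulative 520
(T₄T₅): 10×19 by 19×17 → 10×17, cost 10·19·17 = 3230
(((T₁T₂)T₃)(T₄T₅)): 13×10 by 10×17 → 13×17, cost 13·10·17 = 2210; cumulative 5960
Total: 5960 scalar multiplications.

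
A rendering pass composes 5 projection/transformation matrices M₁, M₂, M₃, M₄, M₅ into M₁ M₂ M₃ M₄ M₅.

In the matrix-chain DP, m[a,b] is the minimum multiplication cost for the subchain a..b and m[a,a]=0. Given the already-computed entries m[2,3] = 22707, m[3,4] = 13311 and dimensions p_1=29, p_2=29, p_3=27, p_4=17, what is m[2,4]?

27608

m[2,4] = min over k∈[2,3] of m[2,k]+m[k+1,4]+p_{1}·p_k·p_{4}.
k=2: 0 + 13311 + 29·29·17 = 27608; k=3: 22707 + 0 + 29·27·17 = 36018.
Minimum: 27608 at k=2.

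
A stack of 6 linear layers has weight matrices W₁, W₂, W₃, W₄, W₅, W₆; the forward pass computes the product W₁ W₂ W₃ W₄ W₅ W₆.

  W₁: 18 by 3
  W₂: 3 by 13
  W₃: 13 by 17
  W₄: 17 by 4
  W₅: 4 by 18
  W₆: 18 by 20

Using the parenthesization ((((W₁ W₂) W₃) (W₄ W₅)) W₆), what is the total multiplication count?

17892

(W₁ W₂): 18×3 by 3×13 → 18×13, cost 18·3·13 = 702
((W₁ W₂) W₃): 18×13 by 13×17 → 18×17, cost 18·13·17 = 3978; cumulative 4680
(W₄ W₅): 17×4 by 4×18 → 17×18, cost 17·4·18 = 1224
(((W₁ W₂) W₃) (W₄ W₅)): 18×17 by 17×18 → 18×18, cost 18·17·18 = 5508; cumulative 11412
((((W₁ W₂) W₃) (W₄ W₅)) W₆): 18×18 by 18×20 → 18×20, cost 18·18·20 = 6480; cumulative 17892
Total: 17892 scalar multiplications.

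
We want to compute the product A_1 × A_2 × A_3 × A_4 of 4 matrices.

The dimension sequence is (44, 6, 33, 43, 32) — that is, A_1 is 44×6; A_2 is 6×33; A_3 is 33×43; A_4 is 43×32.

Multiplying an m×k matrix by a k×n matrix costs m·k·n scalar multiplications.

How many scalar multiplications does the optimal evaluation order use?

Adjacent pairs: A_1A_2 = 44·6·33 = 8712; A_2A_3 = 6·33·43 = 8514; A_3A_4 = 33·43·32 = 45408.
Length 3: A_1..A_3: k=1: 0+8514+44·6·43=19866; k=2: 8712+0+44·33·43=71148 → min 19866 | A_2..A_4: k=2: 0+45408+6·33·32=51744; k=3: 8514+0+6·43·32=16770 → min 16770.
Length 4: A_1..A_4: k=1: 0+16770+44·6·32=25218; k=2: 8712+45408+44·33·32=100584; k=3: 19866+0+44·43·32=80410 → min 25218.
Optimal order: (A_1 × ((A_2 × A_3) × A_4)) with cost 25218.

25218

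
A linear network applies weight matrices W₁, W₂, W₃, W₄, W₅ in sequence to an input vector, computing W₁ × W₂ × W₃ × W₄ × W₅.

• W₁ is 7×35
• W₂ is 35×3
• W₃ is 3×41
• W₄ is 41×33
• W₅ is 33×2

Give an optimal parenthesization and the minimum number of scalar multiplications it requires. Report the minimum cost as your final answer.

3652

Adjacent pairs: W₁W₂ = 7·35·3 = 735; W₂W₃ = 35·3·41 = 4305; W₃W₄ = 3·41·33 = 4059; W₄W₅ = 41·33·2 = 2706.
Length 3: W₁..W₃: k=1: 0+4305+7·35·41=14350; k=2: 735+0+7·3·41=1596 → min 1596 | W₂..W₄: k=2: 0+4059+35·3·33=7524; k=3: 4305+0+35·41·33=51660 → min 7524 | W₃..W₅: k=3: 0+2706+3·41·2=2952; k=4: 4059+0+3·33·2=4257 → min 2952.
Length 4: W₁..W₄: k=1: 0+7524+7·35·33=15609; k=2: 735+4059+7·3·33=5487; k=3: 1596+0+7·41·33=11067 → min 5487 | W₂..W₅: k=2: 0+2952+35·3·2=3162; k=3: 4305+2706+35·41·2=9881; k=4: 7524+0+35·33·2=9834 → min 3162.
Length 5: W₁..W₅: k=1: 0+3162+7·35·2=3652; k=2: 735+2952+7·3·2=3729; k=3: 1596+2706+7·41·2=4876; k=4: 5487+0+7·33·2=5949 → min 3652.
Optimal parenthesization: (W₁ × (W₂ × (W₃ × (W₄ × W₅)))) with cost 3652.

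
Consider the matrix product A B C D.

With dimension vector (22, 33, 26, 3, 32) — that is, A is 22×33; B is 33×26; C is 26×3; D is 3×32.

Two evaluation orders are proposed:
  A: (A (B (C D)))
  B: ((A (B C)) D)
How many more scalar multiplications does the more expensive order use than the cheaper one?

Order A = (A (B (C D))): (C D): 26×3 by 3×32 → 26×32, cost 26·3·32 = 2496; (B (C D)): 33×26 by 26×32 → 33×32, cost 33·26·32 = 27456; cumulative 29952; (A (B (C D))): 22×33 by 33×32 → 22×32, cost 22·33·32 = 23232; cumulative 53184. Total 53184.
Order B = ((A (B C)) D): (B C): 33×26 by 26×3 → 33×3, cost 33·26·3 = 2574; (A (B C)): 22×33 by 33×3 → 22×3, cost 22·33·3 = 2178; cumulative 4752; ((A (B C)) D): 22×3 by 3×32 → 22×32, cost 22·3·32 = 2112; cumulative 6864. Total 6864.
Difference: |53184 − 6864| = 46320.

46320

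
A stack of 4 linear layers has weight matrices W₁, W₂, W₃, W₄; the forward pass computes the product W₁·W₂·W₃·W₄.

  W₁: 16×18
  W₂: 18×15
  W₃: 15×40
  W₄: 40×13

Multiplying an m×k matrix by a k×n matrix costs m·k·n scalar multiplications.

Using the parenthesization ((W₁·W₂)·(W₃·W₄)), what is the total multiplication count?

15240

(W₁·W₂): 16×18 by 18×15 → 16×15, cost 16·18·15 = 4320
(W₃·W₄): 15×40 by 40×13 → 15×13, cost 15·40·13 = 7800
((W₁·W₂)·(W₃·W₄)): 16×15 by 15×13 → 16×13, cost 16·15·13 = 3120; cumulative 15240
Total: 15240 scalar multiplications.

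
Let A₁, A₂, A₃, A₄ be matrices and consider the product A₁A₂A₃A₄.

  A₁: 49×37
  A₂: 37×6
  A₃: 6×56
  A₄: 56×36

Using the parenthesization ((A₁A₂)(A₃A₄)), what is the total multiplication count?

(A₁A₂): 49×37 by 37×6 → 49×6, cost 49·37·6 = 10878
(A₃A₄): 6×56 by 56×36 → 6×36, cost 6·56·36 = 12096
((A₁A₂)(A₃A₄)): 49×6 by 6×36 → 49×36, cost 49·6·36 = 10584; cumulative 33558
Total: 33558 scalar multiplications.

33558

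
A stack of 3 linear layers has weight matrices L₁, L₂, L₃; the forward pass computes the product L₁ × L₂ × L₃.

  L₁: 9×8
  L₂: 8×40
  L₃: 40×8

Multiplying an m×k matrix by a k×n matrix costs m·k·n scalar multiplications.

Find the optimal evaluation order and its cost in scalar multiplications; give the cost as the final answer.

3136

(L₁ × (L₂ × L₃)): cost 3136.
((L₁ × L₂) × L₃): cost 5760.
Optimal: (L₁ × (L₂ × L₃)) with cost 3136.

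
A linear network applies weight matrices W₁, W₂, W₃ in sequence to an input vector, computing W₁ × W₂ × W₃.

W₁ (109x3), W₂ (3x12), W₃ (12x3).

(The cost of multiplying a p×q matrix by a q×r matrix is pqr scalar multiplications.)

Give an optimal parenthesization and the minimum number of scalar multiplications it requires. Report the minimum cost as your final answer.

1089

(W₁ × (W₂ × W₃)): cost 1089.
((W₁ × W₂) × W₃): cost 7848.
Optimal: (W₁ × (W₂ × W₃)) with cost 1089.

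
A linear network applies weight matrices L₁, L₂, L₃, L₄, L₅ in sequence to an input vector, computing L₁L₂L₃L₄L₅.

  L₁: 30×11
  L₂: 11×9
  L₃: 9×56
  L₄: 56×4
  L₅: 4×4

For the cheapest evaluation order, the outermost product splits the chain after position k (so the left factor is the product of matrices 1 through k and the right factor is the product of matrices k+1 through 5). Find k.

Adjacent pairs: L₁L₂ = 30·11·9 = 2970; L₂L₃ = 11·9·56 = 5544; L₃L₄ = 9·56·4 = 2016; L₄L₅ = 56·4·4 = 896.
Length 3: L₁..L₃: k=1: 0+5544+30·11·56=24024; k=2: 2970+0+30·9·56=18090 → min 18090 | L₂..L₄: k=2: 0+2016+11·9·4=2412; k=3: 5544+0+11·56·4=8008 → min 2412 | L₃..L₅: k=3: 0+896+9·56·4=2912; k=4: 2016+0+9·4·4=2160 → min 2160.
Length 4: L₁..L₄: k=1: 0+2412+30·11·4=3732; k=2: 2970+2016+30·9·4=6066; k=3: 18090+0+30·56·4=24810 → min 3732 | L₂..L₅: k=2: 0+2160+11·9·4=2556; k=3: 5544+896+11·56·4=8904; k=4: 2412+0+11·4·4=2588 → min 2556.
Top-level splits: k=1: (L₁..L₁)·(L₂..L₅) → 0+2556+30·11·4 = 3876; k=2: (L₁..L₂)·(L₃..L₅) → 2970+2160+30·9·4 = 6210; k=3: (L₁..L₃)·(L₄..L₅) → 18090+896+30·56·4 = 25706; k=4: (L₁..L₄)·(L₅..L₅) → 3732+0+30·4·4 = 4212.
Best split is after L₁, i.e. k = 1.

1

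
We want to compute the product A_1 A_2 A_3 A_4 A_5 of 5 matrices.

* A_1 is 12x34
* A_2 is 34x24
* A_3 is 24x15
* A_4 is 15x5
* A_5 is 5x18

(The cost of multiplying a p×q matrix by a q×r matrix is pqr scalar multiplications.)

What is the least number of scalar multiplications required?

Adjacent pairs: A_1A_2 = 12·34·24 = 9792; A_2A_3 = 34·24·15 = 12240; A_3A_4 = 24·15·5 = 1800; A_4A_5 = 15·5·18 = 1350.
Length 3: A_1..A_3: k=1: 0+12240+12·34·15=18360; k=2: 9792+0+12·24·15=14112 → min 14112 | A_2..A_4: k=2: 0+1800+34·24·5=5880; k=3: 12240+0+34·15·5=14790 → min 5880 | A_3..A_5: k=3: 0+1350+24·15·18=7830; k=4: 1800+0+24·5·18=3960 → min 3960.
Length 4: A_1..A_4: k=1: 0+5880+12·34·5=7920; k=2: 9792+1800+12·24·5=13032; k=3: 14112+0+12·15·5=15012 → min 7920 | A_2..A_5: k=2: 0+3960+34·24·18=18648; k=3: 12240+1350+34·15·18=22770; k=4: 5880+0+34·5·18=8940 → min 8940.
Length 5: A_1..A_5: k=1: 0+8940+12·34·18=16284; k=2: 9792+3960+12·24·18=18936; k=3: 14112+1350+12·15·18=18702; k=4: 7920+0+12·5·18=9000 → min 9000.
Optimal order: ((A_1 (A_2 (A_3 A_4))) A_5) with cost 9000.

9000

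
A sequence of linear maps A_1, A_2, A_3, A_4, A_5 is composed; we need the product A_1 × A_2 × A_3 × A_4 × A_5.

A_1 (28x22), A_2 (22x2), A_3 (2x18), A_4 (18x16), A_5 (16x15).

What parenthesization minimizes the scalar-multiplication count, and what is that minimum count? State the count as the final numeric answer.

Adjacent pairs: A_1A_2 = 28·22·2 = 1232; A_2A_3 = 22·2·18 = 792; A_3A_4 = 2·18·16 = 576; A_4A_5 = 18·16·15 = 4320.
Length 3: A_1..A_3: k=1: 0+792+28·22·18=11880; k=2: 1232+0+28·2·18=2240 → min 2240 | A_2..A_4: k=2: 0+576+22·2·16=1280; k=3: 792+0+22·18·16=7128 → min 1280 | A_3..A_5: k=3: 0+4320+2·18·15=4860; k=4: 576+0+2·16·15=1056 → min 1056.
Length 4: A_1..A_4: k=1: 0+1280+28·22·16=11136; k=2: 1232+576+28·2·16=2704; k=3: 2240+0+28·18·16=10304 → min 2704 | A_2..A_5: k=2: 0+1056+22·2·15=1716; k=3: 792+4320+22·18·15=11052; k=4: 1280+0+22·16·15=6560 → min 1716.
Length 5: A_1..A_5: k=1: 0+1716+28·22·15=10956; k=2: 1232+1056+28·2·15=3128; k=3: 2240+4320+28·18·15=14120; k=4: 2704+0+28·16·15=9424 → min 3128.
Optimal parenthesization: ((A_1 × A_2) × ((A_3 × A_4) × A_5)) with cost 3128.

3128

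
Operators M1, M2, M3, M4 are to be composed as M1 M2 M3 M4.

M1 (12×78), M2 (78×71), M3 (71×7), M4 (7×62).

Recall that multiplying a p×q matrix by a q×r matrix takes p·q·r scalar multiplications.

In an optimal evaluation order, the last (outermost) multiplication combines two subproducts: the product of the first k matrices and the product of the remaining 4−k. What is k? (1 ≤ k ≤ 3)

Adjacent pairs: M1M2 = 12·78·71 = 66456; M2M3 = 78·71·7 = 38766; M3M4 = 71·7·62 = 30814.
Length 3: M1..M3: k=1: 0+38766+12·78·7=45318; k=2: 66456+0+12·71·7=72420 → min 45318 | M2..M4: k=2: 0+30814+78·71·62=374170; k=3: 38766+0+78·7·62=72618 → min 72618.
Top-level splits: k=1: (M1..M1)·(M2..M4) → 0+72618+12·78·62 = 130650; k=2: (M1..M2)·(M3..M4) → 66456+30814+12·71·62 = 150094; k=3: (M1..M3)·(M4..M4) → 45318+0+12·7·62 = 50526.
Best split is after M3, i.e. k = 3.

3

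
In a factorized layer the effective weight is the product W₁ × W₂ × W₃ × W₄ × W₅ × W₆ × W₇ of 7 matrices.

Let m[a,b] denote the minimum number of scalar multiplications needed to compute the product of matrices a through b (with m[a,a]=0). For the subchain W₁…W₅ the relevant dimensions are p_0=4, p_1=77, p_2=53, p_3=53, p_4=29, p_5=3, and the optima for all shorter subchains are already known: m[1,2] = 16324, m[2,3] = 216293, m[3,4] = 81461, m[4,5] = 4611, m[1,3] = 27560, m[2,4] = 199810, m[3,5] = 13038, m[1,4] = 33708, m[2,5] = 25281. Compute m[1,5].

26205

m[1,5] = min over k∈[1,4] of m[1,k]+m[k+1,5]+p_{0}·p_k·p_{5}.
k=1: 0 + 25281 + 4·77·3 = 26205; k=2: 16324 + 13038 + 4·53·3 = 29998; k=3: 27560 + 4611 + 4·53·3 = 32807; k=4: 33708 + 0 + 4·29·3 = 34056.
Minimum: 26205 at k=1.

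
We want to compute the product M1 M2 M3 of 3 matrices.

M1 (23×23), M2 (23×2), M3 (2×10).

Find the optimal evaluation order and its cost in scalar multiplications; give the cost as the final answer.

(M1 (M2 M3)): cost 5750.
((M1 M2) M3): cost 1518.
Optimal: ((M1 M2) M3) with cost 1518.

1518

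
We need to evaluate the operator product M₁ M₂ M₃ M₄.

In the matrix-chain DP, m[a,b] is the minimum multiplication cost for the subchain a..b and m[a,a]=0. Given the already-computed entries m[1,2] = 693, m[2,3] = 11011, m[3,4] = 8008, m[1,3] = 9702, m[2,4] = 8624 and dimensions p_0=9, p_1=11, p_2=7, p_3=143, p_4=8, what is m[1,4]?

m[1,4] = min over k∈[1,3] of m[1,k]+m[k+1,4]+p_{0}·p_k·p_{4}.
k=1: 0 + 8624 + 9·11·8 = 9416; k=2: 693 + 8008 + 9·7·8 = 9205; k=3: 9702 + 0 + 9·143·8 = 19998.
Minimum: 9205 at k=2.

9205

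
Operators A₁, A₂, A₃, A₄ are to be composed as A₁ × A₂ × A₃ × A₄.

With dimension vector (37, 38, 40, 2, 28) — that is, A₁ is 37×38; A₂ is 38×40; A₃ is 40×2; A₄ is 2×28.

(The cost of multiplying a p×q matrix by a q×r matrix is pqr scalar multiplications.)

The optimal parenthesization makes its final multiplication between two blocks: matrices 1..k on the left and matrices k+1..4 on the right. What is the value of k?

Adjacent pairs: A₁A₂ = 37·38·40 = 56240; A₂A₃ = 38·40·2 = 3040; A₃A₄ = 40·2·28 = 2240.
Length 3: A₁..A₃: k=1: 0+3040+37·38·2=5852; k=2: 56240+0+37·40·2=59200 → min 5852 | A₂..A₄: k=2: 0+2240+38·40·28=44800; k=3: 3040+0+38·2·28=5168 → min 5168.
Top-level splits: k=1: (A₁..A₁)·(A₂..A₄) → 0+5168+37·38·28 = 44536; k=2: (A₁..A₂)·(A₃..A₄) → 56240+2240+37·40·28 = 99920; k=3: (A₁..A₃)·(A₄..A₄) → 5852+0+37·2·28 = 7924.
Best split is after A₃, i.e. k = 3.

3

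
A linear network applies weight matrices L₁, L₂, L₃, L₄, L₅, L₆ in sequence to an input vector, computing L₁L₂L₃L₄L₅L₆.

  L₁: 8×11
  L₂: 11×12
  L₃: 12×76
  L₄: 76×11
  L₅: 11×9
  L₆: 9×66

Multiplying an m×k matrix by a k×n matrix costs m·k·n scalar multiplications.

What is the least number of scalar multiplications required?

17688

Adjacent pairs: L₁L₂ = 8·11·12 = 1056; L₂L₃ = 11·12·76 = 10032; L₃L₄ = 12·76·11 = 10032; L₄L₅ = 76·11·9 = 7524; L₅L₆ = 11·9·66 = 6534.
Length 3: L₁..L₃: k=1: 0+10032+8·11·76=16720; k=2: 1056+0+8·12·76=8352 → min 8352 | L₂..L₄: k=2: 0+10032+11·12·11=11484; k=3: 10032+0+11·76·11=19228 → min 11484 | L₃..L₅: k=3: 0+7524+12·76·9=15732; k=4: 10032+0+12·11·9=11220 → min 11220 | L₄..L₆: k=4: 0+6534+76·11·66=61710; k=5: 7524+0+76·9·66=52668 → min 52668.
Length 4: L₁..L₄: k=1: 0+11484+8·11·11=12452; k=2: 1056+10032+8·12·11=12144; k=3: 8352+0+8·76·11=15040 → min 12144 | L₂..L₅: k=2: 0+11220+11·12·9=12408; k=3: 10032+7524+11·76·9=25080; k=4: 11484+0+11·11·9=12573 → min 12408 | L₃..L₆: k=3: 0+52668+12·76·66=112860; k=4: 10032+6534+12·11·66=25278; k=5: 11220+0+12·9·66=18348 → min 18348.
Length 5: L₁..L₅: k=1: 0+12408+8·11·9=13200; k=2: 1056+11220+8·12·9=13140; k=3: 8352+7524+8·76·9=21348; k=4: 12144+0+8·11·9=12936 → min 12936 | L₂..L₆: k=2: 0+18348+11·12·66=27060; k=3: 10032+52668+11·76·66=117876; k=4: 11484+6534+11·11·66=26004; k=5: 12408+0+11·9·66=18942 → min 18942.
Length 6: L₁..L₆: k=1: 0+18942+8·11·66=24750; k=2: 1056+18348+8·12·66=25740; k=3: 8352+52668+8·76·66=101148; k=4: 12144+6534+8·11·66=24486; k=5: 12936+0+8·9·66=17688 → min 17688.
Optimal order: ((((L₁L₂)(L₃L₄))L₅)L₆) with cost 17688.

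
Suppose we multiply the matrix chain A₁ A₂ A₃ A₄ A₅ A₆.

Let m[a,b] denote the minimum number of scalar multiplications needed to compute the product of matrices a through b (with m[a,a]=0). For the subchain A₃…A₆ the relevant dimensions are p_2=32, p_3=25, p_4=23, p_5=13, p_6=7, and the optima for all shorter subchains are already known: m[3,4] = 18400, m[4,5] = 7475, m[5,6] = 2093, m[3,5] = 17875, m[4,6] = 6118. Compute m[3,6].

11718

m[3,6] = min over k∈[3,5] of m[3,k]+m[k+1,6]+p_{2}·p_k·p_{6}.
k=3: 0 + 6118 + 32·25·7 = 11718; k=4: 18400 + 2093 + 32·23·7 = 25645; k=5: 17875 + 0 + 32·13·7 = 20787.
Minimum: 11718 at k=3.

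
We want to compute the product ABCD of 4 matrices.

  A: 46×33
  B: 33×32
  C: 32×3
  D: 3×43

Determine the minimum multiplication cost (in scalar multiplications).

13656

Adjacent pairs: AB = 46·33·32 = 48576; BC = 33·32·3 = 3168; CD = 32·3·43 = 4128.
Length 3: A..C: k=1: 0+3168+46·33·3=7722; k=2: 48576+0+46·32·3=52992 → min 7722 | B..D: k=2: 0+4128+33·32·43=49536; k=3: 3168+0+33·3·43=7425 → min 7425.
Length 4: A..D: k=1: 0+7425+46·33·43=72699; k=2: 48576+4128+46·32·43=116000; k=3: 7722+0+46·3·43=13656 → min 13656.
Optimal order: ((A(BC))D) with cost 13656.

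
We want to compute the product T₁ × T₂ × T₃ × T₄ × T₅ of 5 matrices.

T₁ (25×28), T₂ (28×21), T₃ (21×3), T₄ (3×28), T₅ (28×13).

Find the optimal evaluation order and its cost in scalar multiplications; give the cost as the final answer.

5931

Adjacent pairs: T₁T₂ = 25·28·21 = 14700; T₂T₃ = 28·21·3 = 1764; T₃T₄ = 21·3·28 = 1764; T₄T₅ = 3·28·13 = 1092.
Length 3: T₁..T₃: k=1: 0+1764+25·28·3=3864; k=2: 14700+0+25·21·3=16275 → min 3864 | T₂..T₄: k=2: 0+1764+28·21·28=18228; k=3: 1764+0+28·3·28=4116 → min 4116 | T₃..T₅: k=3: 0+1092+21·3·13=1911; k=4: 1764+0+21·28·13=9408 → min 1911.
Length 4: T₁..T₄: k=1: 0+4116+25·28·28=23716; k=2: 14700+1764+25·21·28=31164; k=3: 3864+0+25·3·28=5964 → min 5964 | T₂..T₅: k=2: 0+1911+28·21·13=9555; k=3: 1764+1092+28·3·13=3948; k=4: 4116+0+28·28·13=14308 → min 3948.
Length 5: T₁..T₅: k=1: 0+3948+25·28·13=13048; k=2: 14700+1911+25·21·13=23436; k=3: 3864+1092+25·3·13=5931; k=4: 5964+0+25·28·13=15064 → min 5931.
Optimal parenthesization: ((T₁ × (T₂ × T₃)) × (T₄ × T₅)) with cost 5931.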